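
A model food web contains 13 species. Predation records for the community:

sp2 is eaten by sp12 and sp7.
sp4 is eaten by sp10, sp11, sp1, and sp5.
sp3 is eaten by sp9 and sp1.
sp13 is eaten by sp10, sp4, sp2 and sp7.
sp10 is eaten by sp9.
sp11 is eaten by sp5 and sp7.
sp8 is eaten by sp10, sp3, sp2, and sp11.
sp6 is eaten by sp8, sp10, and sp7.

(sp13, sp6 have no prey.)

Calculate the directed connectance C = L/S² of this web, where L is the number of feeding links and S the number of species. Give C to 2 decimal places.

The web has S = 13 species and L = 22 feeding links.
C = L / S² = 22 / 169 = 0.1302 ≈ 0.13.

C = 0.13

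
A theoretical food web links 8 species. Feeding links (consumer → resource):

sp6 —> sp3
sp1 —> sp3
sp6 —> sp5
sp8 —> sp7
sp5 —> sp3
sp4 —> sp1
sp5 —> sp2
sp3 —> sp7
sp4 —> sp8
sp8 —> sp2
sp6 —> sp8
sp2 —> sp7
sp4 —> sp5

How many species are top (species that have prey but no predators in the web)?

2

Top species (has prey, but nothing eats it): sp4, sp6.
Count: 2.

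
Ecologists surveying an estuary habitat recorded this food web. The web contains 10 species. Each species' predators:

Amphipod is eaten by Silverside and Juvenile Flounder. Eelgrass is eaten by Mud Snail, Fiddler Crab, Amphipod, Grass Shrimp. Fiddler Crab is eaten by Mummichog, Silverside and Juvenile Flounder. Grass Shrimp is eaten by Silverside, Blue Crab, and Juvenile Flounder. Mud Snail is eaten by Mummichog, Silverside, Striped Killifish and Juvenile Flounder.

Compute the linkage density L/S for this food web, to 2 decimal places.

L/S = 1.60

There are L = 16 links among S = 10 species.
L/S = 16/10 = 1.6000 ≈ 1.60.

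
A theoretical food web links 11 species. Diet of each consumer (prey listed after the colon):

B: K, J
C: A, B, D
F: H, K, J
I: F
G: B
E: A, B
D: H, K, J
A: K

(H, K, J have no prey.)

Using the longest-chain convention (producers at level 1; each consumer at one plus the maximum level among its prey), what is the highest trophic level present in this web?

Producers (level 1): H, K, J.
K → A → C gives C level 3.
No species has a prey at level 3, so no species reaches level 4.

3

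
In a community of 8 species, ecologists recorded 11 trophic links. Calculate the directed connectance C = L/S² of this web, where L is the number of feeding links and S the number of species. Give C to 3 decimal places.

The web has S = 8 species and L = 11 feeding links.
C = L / S² = 11 / 64 = 0.1719 ≈ 0.172.

C = 0.172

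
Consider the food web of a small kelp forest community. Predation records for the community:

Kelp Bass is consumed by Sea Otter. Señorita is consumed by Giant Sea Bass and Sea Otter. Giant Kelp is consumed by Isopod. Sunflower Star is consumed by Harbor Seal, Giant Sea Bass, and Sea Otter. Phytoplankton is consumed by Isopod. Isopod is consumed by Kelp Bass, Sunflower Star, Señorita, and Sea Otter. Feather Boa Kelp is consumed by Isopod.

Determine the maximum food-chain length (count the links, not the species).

One longest chain: Feather Boa Kelp → Isopod → Señorita → Giant Sea Bass.
It has 4 species and 3 links.

3 links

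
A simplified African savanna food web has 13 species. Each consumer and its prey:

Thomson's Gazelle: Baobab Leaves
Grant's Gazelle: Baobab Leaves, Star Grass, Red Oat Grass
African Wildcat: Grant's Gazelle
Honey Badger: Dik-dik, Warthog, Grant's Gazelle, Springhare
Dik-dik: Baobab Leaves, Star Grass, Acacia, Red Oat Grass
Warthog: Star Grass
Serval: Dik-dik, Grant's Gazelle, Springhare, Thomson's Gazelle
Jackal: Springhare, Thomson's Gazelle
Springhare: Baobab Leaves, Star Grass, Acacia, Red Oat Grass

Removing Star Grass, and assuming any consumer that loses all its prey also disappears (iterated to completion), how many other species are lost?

1

Remove Star Grass.
Round 1: Warthog (all prey gone) → extinct.
No further losses. Total secondary extinctions: 1.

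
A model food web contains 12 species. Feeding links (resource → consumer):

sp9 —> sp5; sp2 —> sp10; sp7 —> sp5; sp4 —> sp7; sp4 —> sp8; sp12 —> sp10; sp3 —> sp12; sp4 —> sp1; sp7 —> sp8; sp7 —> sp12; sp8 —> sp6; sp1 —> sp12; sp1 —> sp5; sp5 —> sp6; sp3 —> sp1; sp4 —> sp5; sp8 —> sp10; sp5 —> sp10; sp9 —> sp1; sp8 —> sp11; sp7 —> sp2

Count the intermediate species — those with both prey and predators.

6

Intermediate species (has both prey and predators): sp1, sp7, sp2, sp5, sp12, sp8.
Count: 6.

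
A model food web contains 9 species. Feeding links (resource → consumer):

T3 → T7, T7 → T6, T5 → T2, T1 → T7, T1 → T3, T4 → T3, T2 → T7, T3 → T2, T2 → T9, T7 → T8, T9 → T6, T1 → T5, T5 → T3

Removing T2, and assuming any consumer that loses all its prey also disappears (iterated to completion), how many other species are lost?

1

Remove T2.
Round 1: T9 (all prey gone) → extinct.
No further losses. Total secondary extinctions: 1.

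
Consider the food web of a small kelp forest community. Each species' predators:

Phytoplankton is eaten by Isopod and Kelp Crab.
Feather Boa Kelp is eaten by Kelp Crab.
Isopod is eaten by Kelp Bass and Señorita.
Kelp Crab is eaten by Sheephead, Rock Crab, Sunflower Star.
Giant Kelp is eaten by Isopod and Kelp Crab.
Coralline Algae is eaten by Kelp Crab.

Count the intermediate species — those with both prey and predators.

Intermediate species (has both prey and predators): Kelp Crab, Isopod.
Count: 2.

2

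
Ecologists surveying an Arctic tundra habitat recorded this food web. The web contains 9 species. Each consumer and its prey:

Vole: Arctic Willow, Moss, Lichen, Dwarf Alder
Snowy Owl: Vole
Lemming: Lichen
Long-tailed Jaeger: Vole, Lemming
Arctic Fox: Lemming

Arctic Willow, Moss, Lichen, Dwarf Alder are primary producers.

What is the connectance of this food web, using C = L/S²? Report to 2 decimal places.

The web has S = 9 species and L = 9 feeding links.
C = L / S² = 9 / 81 = 0.1111 ≈ 0.11.

C = 0.11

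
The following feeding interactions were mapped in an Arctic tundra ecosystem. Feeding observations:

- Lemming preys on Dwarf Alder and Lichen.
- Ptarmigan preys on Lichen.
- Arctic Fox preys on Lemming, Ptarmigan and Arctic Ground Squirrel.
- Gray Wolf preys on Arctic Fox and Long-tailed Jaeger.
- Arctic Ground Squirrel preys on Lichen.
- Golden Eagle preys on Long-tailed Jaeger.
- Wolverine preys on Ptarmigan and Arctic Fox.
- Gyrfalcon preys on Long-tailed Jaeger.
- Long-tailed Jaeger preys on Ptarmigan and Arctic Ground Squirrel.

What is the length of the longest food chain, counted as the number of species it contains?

4 species

One longest chain: Lichen → Ptarmigan → Long-tailed Jaeger → Golden Eagle.
It has 4 species and 3 links.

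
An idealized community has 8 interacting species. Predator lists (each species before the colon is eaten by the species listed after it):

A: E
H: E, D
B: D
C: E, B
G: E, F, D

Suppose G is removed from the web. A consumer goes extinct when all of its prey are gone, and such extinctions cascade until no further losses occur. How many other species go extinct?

1

Remove G.
Round 1: F (all prey gone) → extinct.
No further losses. Total secondary extinctions: 1.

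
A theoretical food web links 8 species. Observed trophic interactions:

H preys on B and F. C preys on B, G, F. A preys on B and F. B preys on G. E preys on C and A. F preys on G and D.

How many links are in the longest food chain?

One longest chain: D → F → C → E.
It has 4 species and 3 links.

3 links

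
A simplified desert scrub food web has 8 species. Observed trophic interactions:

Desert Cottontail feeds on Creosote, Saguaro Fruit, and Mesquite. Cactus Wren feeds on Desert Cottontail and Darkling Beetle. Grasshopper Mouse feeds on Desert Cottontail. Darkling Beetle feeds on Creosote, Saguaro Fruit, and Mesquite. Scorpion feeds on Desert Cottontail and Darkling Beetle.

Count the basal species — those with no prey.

Basal species (no prey listed): Mesquite, Saguaro Fruit, Creosote.
Count: 3.

3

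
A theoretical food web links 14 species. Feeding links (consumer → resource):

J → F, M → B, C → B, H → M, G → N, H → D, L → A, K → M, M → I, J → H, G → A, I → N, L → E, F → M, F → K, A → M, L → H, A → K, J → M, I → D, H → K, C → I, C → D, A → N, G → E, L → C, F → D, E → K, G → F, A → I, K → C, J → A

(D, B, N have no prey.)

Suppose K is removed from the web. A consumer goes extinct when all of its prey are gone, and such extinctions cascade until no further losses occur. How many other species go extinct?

1

Remove K.
Round 1: E (all prey gone) → extinct.
No further losses. Total secondary extinctions: 1.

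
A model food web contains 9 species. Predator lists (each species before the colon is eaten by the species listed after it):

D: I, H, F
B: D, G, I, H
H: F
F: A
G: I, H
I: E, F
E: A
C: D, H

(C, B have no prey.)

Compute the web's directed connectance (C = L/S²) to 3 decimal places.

C = 0.198

The web has S = 9 species and L = 16 feeding links.
C = L / S² = 16 / 81 = 0.1975 ≈ 0.198.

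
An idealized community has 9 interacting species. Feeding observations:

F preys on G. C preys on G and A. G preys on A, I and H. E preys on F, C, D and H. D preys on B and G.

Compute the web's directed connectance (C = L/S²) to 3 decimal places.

The web has S = 9 species and L = 12 feeding links.
C = L / S² = 12 / 81 = 0.1481 ≈ 0.148.

C = 0.148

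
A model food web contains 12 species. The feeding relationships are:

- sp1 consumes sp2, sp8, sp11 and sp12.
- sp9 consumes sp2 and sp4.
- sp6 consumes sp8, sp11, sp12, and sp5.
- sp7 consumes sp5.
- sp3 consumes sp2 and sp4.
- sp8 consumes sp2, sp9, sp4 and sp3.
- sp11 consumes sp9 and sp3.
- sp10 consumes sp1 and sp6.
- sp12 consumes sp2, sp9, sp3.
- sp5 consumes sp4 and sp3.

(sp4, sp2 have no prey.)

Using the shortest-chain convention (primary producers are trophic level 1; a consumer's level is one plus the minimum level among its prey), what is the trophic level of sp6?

Trophic level 3

sp4 is a producer → level 1.
sp5 eats sp4 → level 2.
sp6 eats sp5 → level 3.
No prey of sp6 is below level 2, so 3 is the minimum.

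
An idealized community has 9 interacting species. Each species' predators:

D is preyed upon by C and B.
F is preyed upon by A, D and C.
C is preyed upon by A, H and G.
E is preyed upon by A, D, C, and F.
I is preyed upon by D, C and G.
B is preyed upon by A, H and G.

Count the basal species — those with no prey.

2

Basal species (no prey listed): E, I.
Count: 2.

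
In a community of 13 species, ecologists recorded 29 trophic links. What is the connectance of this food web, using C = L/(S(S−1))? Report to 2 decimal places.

The web has S = 13 species and L = 29 feeding links.
C = L / (S(S−1)) = 29 / 156 = 0.1859 ≈ 0.19.

C = 0.19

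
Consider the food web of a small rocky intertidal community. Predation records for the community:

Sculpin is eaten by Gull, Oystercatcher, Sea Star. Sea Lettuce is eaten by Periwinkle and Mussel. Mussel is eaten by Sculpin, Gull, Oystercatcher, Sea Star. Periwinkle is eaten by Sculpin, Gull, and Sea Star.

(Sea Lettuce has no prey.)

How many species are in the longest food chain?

4 species

One longest chain: Sea Lettuce → Periwinkle → Sculpin → Gull.
It has 4 species and 3 links.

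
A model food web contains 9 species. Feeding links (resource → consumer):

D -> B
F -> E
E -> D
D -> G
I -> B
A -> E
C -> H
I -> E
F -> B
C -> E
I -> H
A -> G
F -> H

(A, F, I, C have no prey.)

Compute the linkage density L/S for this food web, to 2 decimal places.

There are L = 13 links among S = 9 species.
L/S = 13/9 = 1.4444 ≈ 1.44.

L/S = 1.44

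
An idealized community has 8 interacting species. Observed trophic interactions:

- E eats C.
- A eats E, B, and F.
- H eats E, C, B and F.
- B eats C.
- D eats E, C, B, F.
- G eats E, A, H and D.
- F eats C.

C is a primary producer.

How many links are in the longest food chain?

3 links

One longest chain: C → B → H → G.
It has 4 species and 3 links.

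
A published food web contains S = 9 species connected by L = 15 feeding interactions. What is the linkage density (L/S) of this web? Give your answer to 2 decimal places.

L/S = 1.67

There are L = 15 links among S = 9 species.
L/S = 15/9 = 1.6667 ≈ 1.67.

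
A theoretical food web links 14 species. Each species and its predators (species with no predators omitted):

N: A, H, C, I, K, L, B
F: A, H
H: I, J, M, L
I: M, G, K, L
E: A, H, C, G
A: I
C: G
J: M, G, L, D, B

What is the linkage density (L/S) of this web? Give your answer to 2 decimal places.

There are L = 28 links among S = 14 species.
L/S = 28/14 = 2.0000 ≈ 2.00.

L/S = 2.00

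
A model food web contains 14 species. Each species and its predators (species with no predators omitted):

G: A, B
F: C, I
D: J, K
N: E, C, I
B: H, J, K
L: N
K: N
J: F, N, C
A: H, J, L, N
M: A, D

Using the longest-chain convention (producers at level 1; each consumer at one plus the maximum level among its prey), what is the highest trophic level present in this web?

Producers (level 1): G, M.
G → A → J → F → I gives I level 5.
No species has a prey at level 5, so no species reaches level 6.

5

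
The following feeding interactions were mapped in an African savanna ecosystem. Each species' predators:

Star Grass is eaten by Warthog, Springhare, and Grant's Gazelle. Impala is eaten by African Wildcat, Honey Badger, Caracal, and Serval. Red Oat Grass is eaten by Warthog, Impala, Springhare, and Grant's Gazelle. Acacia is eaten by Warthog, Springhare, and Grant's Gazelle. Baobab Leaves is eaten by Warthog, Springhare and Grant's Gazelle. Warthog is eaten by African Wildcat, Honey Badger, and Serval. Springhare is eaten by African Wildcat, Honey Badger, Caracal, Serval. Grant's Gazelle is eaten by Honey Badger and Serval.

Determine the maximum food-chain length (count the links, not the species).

One longest chain: Red Oat Grass → Springhare → Caracal.
It has 3 species and 2 links.

2 links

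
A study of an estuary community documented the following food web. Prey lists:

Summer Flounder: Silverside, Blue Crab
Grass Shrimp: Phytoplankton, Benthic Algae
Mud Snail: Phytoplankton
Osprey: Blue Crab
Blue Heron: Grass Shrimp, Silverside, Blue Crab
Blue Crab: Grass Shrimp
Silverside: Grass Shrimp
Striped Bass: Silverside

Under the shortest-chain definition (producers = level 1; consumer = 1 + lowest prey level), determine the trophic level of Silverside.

Trophic level 3

Phytoplankton is a producer → level 1.
Grass Shrimp eats Phytoplankton → level 2.
Silverside eats Grass Shrimp → level 3.
No prey of Silverside is below level 2, so 3 is the minimum.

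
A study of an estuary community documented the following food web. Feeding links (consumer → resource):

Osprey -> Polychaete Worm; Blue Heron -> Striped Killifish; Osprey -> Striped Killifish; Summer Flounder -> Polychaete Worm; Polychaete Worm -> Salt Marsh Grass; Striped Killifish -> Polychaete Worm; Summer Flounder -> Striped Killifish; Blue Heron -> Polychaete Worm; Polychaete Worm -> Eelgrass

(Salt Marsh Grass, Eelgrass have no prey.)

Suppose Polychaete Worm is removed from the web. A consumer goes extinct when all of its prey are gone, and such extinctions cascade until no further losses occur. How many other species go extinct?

4

Remove Polychaete Worm.
Round 1: Striped Killifish (all prey gone) → extinct.
Round 2: Osprey (all prey gone), Blue Heron (all prey gone), Summer Flounder (all prey gone) → extinct.
No further losses. Total secondary extinctions: 4.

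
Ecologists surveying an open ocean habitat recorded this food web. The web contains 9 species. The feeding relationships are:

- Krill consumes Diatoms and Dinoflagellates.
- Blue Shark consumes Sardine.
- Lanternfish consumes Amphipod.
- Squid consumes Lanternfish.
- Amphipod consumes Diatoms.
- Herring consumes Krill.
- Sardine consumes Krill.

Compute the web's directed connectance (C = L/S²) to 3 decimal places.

The web has S = 9 species and L = 8 feeding links.
C = L / S² = 8 / 81 = 0.0988 ≈ 0.099.

C = 0.099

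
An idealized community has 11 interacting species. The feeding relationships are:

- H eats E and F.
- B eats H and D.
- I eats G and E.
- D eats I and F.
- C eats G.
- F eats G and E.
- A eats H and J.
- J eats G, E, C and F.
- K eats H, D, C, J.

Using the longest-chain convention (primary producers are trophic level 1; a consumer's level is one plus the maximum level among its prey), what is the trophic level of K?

G is a producer → level 1.
F eats G (level 1); other prey at levels: E 1 → level 2.
H eats F (level 2); other prey at levels: E 1 → level 3.
K eats H (level 3); other prey at levels: C 2, D 3, J 3 → level 4.

Trophic level 4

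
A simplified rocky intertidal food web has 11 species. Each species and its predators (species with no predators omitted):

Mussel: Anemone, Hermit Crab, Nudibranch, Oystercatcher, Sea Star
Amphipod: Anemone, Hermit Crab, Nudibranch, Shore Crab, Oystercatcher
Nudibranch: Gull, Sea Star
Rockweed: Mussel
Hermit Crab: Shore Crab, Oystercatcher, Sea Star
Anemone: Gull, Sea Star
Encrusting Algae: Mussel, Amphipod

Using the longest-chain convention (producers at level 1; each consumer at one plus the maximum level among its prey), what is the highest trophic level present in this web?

4

Producers (level 1): Rockweed, Encrusting Algae.
Rockweed → Mussel → Anemone → Sea Star gives Sea Star level 4.
No species has a prey at level 4, so no species reaches level 5.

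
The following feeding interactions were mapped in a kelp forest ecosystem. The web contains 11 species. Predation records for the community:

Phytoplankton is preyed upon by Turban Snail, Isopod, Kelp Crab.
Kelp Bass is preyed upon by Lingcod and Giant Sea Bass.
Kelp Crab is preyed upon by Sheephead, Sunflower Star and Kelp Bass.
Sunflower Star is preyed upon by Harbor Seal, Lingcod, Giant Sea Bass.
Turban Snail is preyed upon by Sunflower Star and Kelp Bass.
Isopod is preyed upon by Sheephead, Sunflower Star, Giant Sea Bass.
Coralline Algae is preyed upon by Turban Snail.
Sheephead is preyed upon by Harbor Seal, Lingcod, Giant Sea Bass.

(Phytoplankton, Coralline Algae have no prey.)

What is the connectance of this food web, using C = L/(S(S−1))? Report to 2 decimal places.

The web has S = 11 species and L = 20 feeding links.
C = L / (S(S−1)) = 20 / 110 = 0.1818 ≈ 0.18.

C = 0.18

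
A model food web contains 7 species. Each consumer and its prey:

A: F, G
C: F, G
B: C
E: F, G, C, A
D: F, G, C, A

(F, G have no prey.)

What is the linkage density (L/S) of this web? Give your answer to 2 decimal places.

L/S = 1.86

There are L = 13 links among S = 7 species.
L/S = 13/7 = 1.8571 ≈ 1.86.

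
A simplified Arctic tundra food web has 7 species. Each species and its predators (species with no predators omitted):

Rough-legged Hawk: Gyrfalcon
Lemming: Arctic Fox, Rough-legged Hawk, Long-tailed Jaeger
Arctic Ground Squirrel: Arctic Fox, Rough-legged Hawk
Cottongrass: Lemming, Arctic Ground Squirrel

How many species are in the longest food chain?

4 species

One longest chain: Cottongrass → Lemming → Rough-legged Hawk → Gyrfalcon.
It has 4 species and 3 links.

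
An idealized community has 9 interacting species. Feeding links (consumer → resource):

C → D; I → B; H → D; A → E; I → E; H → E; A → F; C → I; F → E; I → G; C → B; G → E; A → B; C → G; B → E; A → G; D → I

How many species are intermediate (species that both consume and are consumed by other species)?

5

Intermediate species (has both prey and predators): G, F, B, I, D.
Count: 5.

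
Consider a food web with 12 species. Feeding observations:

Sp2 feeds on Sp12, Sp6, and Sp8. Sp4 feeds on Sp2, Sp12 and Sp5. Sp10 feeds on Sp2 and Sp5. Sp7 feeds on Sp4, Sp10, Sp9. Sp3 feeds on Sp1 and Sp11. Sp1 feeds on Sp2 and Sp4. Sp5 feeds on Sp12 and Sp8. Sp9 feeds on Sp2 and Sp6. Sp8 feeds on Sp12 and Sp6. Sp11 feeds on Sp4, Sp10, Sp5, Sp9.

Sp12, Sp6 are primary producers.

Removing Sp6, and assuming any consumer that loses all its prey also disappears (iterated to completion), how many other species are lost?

Remove Sp6.
Every predator of it retains at least one other prey: Sp8 still has Sp12; Sp2 still has Sp12, Sp8; Sp9 still has Sp2.
No consumer loses all prey, so no secondary extinctions occur.

0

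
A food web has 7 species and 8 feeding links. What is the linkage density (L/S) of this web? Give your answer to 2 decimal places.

L/S = 1.14

There are L = 8 links among S = 7 species.
L/S = 8/7 = 1.1429 ≈ 1.14.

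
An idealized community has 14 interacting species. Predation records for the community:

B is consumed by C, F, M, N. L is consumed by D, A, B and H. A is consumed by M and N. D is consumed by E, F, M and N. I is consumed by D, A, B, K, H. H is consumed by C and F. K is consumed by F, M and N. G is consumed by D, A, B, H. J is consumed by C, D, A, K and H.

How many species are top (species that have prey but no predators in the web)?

Top species (has prey, but nothing eats it): M, F, C, E, N.
Count: 5.

5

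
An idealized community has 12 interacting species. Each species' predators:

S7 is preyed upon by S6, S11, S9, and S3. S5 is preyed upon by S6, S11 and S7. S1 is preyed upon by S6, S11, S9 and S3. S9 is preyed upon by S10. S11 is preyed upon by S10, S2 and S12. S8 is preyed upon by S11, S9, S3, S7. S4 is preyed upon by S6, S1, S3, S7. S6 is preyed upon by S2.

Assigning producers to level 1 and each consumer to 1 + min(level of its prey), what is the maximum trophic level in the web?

Producers (level 1): S8, S5, S4.
Following each consumer down to its lowest-level prey: S8 → S11 → S2 (levels 1 through 3).
All prey of S2 (S11 2, S6 2) are at level 2 or above, so S2 is at level 1 + 2 = 3.
Every consumer has at least one prey at level 2 or below, so none exceeds level 3.

3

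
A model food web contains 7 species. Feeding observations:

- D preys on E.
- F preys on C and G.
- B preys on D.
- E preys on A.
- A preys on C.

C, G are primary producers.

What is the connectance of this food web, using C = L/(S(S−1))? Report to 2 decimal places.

C = 0.14

The web has S = 7 species and L = 6 feeding links.
C = L / (S(S−1)) = 6 / 42 = 0.1429 ≈ 0.14.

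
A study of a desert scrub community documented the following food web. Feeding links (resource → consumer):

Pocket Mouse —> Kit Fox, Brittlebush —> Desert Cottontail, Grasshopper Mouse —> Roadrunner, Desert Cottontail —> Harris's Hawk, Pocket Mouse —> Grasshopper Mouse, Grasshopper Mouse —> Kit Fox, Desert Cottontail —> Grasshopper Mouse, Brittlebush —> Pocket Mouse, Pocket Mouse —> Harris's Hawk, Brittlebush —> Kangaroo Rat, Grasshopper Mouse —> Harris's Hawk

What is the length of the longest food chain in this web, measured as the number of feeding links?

3 links

One longest chain: Brittlebush → Desert Cottontail → Grasshopper Mouse → Kit Fox.
It has 4 species and 3 links.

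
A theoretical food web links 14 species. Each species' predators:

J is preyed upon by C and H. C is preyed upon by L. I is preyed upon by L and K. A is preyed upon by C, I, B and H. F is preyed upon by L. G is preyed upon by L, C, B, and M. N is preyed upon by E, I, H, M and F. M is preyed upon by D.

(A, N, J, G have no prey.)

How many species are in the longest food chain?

3 species

One longest chain: A → I → K.
It has 3 species and 2 links.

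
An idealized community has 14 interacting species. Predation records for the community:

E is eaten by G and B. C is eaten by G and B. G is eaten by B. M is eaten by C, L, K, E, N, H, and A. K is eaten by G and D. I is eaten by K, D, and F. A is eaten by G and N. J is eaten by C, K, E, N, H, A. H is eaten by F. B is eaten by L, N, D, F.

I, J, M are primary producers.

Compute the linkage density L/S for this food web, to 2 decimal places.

L/S = 2.14

There are L = 30 links among S = 14 species.
L/S = 30/14 = 2.1429 ≈ 2.14.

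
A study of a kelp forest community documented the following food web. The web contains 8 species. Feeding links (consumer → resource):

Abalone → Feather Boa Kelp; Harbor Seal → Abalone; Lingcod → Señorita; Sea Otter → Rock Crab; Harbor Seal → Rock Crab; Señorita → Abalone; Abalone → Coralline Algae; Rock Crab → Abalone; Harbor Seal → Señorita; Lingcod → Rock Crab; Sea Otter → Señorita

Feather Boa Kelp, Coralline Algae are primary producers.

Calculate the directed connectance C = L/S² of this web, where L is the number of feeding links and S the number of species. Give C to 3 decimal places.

C = 0.172

The web has S = 8 species and L = 11 feeding links.
C = L / S² = 11 / 64 = 0.1719 ≈ 0.172.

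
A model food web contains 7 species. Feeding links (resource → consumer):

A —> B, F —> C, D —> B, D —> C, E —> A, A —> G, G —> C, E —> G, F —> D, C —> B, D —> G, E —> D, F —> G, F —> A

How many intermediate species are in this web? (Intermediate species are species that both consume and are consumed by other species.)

4

Intermediate species (has both prey and predators): A, D, G, C.
Count: 4.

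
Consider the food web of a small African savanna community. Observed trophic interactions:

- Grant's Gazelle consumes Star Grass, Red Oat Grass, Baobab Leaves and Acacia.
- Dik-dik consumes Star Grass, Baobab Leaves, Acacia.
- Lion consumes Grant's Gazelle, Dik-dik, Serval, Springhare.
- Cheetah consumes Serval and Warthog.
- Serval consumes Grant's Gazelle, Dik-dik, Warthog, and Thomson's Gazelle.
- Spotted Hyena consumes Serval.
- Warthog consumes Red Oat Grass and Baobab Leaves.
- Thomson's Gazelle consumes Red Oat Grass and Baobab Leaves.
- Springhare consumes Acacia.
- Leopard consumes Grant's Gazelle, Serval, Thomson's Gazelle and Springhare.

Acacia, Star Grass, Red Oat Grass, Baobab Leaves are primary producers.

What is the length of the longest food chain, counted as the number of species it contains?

One longest chain: Acacia → Dik-dik → Serval → Spotted Hyena.
It has 4 species and 3 links.

4 species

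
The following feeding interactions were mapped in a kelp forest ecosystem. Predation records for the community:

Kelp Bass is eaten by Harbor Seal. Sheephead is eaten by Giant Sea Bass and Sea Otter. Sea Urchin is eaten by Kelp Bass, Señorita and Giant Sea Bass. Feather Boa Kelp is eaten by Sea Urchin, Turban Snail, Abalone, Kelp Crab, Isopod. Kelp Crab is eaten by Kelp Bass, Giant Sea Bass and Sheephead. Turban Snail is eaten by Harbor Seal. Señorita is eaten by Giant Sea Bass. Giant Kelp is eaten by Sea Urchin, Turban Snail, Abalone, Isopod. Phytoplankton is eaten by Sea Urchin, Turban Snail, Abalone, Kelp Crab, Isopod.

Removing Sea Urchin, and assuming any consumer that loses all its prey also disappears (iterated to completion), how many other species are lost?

Remove Sea Urchin.
Round 1: Señorita (all prey gone) → extinct.
No further losses. Total secondary extinctions: 1.

1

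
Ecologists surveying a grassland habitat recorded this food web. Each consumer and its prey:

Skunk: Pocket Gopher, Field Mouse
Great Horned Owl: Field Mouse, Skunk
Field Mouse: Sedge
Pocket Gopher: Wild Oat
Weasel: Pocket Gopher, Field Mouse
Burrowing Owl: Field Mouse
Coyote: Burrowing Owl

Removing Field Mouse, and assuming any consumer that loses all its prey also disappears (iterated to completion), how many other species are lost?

Remove Field Mouse.
Round 1: Burrowing Owl (all prey gone) → extinct.
Round 2: Coyote (all prey gone) → extinct.
No further losses. Total secondary extinctions: 2.

2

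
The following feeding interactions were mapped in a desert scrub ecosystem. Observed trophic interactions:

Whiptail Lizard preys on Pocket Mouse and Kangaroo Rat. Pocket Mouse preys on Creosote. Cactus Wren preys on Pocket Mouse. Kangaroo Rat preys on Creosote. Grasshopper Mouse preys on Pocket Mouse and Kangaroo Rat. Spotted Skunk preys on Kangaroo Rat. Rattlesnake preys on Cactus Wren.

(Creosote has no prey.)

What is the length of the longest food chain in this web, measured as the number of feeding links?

3 links

One longest chain: Creosote → Pocket Mouse → Cactus Wren → Rattlesnake.
It has 4 species and 3 links.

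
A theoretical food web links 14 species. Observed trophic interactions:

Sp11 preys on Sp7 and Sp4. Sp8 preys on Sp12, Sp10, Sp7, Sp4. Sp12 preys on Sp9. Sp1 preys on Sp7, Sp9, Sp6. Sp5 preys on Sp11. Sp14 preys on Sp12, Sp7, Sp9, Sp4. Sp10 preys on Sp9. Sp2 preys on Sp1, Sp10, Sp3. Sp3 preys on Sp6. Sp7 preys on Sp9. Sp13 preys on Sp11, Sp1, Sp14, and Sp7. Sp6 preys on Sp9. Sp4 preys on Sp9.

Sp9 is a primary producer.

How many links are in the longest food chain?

One longest chain: Sp9 → Sp7 → Sp11 → Sp13.
It has 4 species and 3 links.

3 links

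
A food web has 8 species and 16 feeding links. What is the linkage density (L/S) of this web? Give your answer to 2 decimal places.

L/S = 2.00

There are L = 16 links among S = 8 species.
L/S = 16/8 = 2.0000 ≈ 2.00.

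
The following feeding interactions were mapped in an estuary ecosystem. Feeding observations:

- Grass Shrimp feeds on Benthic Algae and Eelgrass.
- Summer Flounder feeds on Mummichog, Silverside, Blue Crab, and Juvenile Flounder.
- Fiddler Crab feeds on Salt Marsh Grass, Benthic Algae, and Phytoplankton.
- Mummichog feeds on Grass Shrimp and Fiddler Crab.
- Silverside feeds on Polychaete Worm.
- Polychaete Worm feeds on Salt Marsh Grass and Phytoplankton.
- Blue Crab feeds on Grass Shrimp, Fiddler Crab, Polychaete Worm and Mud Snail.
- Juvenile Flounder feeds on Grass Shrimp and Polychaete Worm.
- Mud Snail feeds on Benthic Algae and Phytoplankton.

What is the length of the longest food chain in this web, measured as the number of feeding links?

One longest chain: Benthic Algae → Fiddler Crab → Mummichog → Summer Flounder.
It has 4 species and 3 links.

3 links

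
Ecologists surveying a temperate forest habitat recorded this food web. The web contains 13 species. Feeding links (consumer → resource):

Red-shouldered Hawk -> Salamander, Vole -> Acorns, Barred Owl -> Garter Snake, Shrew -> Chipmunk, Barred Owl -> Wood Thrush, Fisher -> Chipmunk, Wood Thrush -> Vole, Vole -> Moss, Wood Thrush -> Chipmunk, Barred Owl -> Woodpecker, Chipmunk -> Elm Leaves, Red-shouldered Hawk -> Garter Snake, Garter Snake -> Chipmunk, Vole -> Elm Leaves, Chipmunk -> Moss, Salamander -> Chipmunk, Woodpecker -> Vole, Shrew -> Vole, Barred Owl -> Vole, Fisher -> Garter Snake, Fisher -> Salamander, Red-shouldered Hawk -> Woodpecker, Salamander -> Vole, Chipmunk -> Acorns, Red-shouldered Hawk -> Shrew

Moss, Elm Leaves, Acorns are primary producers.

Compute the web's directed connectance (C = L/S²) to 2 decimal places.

The web has S = 13 species and L = 25 feeding links.
C = L / S² = 25 / 169 = 0.1479 ≈ 0.15.

C = 0.15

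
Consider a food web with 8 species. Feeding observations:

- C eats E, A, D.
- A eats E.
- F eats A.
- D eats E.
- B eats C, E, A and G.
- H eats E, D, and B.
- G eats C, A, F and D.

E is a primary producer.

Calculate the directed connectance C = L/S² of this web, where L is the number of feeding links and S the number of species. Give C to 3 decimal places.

The web has S = 8 species and L = 17 feeding links.
C = L / S² = 17 / 64 = 0.2656 ≈ 0.266.

C = 0.266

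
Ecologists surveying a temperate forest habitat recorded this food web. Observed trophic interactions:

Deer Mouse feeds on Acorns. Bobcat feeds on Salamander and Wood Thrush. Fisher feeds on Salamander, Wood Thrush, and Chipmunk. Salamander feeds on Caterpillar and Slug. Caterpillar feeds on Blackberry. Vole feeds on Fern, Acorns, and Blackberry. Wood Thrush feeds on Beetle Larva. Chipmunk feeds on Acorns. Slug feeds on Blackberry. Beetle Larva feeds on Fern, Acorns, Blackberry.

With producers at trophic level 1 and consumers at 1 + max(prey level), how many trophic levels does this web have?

Producers (level 1): Blackberry, Fern, Acorns.
Blackberry → Caterpillar → Salamander → Bobcat gives Bobcat level 4.
No species has a prey at level 4, so no species reaches level 5.

4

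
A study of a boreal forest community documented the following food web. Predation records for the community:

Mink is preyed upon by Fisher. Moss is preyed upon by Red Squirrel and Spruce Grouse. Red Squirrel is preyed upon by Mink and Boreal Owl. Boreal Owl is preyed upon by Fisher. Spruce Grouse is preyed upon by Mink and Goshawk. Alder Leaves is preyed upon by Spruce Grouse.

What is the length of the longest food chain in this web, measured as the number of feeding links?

3 links

One longest chain: Moss → Red Squirrel → Boreal Owl → Fisher.
It has 4 species and 3 links.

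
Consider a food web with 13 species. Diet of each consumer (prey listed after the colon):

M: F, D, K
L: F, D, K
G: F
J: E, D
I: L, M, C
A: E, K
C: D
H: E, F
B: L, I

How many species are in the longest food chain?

One longest chain: F → M → I → B.
It has 4 species and 3 links.

4 species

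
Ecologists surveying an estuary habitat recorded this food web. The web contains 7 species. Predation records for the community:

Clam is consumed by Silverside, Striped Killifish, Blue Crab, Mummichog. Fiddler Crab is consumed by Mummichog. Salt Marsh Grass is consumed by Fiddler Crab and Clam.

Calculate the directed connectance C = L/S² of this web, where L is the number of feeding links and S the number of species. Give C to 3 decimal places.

C = 0.143

The web has S = 7 species and L = 7 feeding links.
C = L / S² = 7 / 49 = 0.1429 ≈ 0.143.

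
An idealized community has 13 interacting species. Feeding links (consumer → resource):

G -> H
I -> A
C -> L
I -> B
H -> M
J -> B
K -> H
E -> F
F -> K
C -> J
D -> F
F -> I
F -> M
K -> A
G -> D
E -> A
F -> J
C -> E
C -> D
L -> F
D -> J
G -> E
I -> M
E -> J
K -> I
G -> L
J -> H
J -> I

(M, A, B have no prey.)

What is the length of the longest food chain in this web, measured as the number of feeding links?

5 links

One longest chain: M → I → J → F → E → G.
It has 6 species and 5 links.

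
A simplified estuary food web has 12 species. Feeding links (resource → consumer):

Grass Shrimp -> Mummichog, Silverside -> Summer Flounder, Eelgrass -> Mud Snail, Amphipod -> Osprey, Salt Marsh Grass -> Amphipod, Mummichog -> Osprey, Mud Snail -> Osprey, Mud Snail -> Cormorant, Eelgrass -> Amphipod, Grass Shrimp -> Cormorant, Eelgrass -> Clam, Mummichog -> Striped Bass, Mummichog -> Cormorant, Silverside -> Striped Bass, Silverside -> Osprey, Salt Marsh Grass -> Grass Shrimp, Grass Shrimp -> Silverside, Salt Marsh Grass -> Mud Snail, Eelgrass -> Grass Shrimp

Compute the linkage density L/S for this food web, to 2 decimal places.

There are L = 19 links among S = 12 species.
L/S = 19/12 = 1.5833 ≈ 1.58.

L/S = 1.58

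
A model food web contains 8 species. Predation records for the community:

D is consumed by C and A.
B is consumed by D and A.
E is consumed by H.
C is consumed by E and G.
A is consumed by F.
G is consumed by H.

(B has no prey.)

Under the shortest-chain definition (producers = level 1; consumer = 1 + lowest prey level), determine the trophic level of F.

B is a producer → level 1.
A eats B → level 2.
F eats A → level 3.
No prey of F is below level 2, so 3 is the minimum.

Trophic level 3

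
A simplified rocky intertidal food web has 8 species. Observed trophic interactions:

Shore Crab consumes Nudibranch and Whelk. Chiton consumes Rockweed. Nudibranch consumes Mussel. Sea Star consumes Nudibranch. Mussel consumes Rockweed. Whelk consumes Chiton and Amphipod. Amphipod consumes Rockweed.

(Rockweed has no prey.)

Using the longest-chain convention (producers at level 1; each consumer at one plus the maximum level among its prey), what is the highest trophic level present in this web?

4

Producers (level 1): Rockweed.
Rockweed → Mussel → Nudibranch → Sea Star gives Sea Star level 4.
No species has a prey at level 4, so no species reaches level 5.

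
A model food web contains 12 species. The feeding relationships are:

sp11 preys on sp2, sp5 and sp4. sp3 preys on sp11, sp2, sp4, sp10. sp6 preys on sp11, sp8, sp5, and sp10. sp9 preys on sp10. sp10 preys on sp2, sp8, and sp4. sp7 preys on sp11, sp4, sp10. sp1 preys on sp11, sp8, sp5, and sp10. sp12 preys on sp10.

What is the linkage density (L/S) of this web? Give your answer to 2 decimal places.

L/S = 1.92

There are L = 23 links among S = 12 species.
L/S = 23/12 = 1.9167 ≈ 1.92.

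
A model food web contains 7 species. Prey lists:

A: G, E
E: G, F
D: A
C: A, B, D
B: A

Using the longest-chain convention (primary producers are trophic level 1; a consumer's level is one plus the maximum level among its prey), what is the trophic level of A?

Trophic level 3

G is a producer → level 1.
E eats G (level 1); other prey at levels: F 1 → level 2.
A eats E (level 2); other prey at levels: G 1 → level 3.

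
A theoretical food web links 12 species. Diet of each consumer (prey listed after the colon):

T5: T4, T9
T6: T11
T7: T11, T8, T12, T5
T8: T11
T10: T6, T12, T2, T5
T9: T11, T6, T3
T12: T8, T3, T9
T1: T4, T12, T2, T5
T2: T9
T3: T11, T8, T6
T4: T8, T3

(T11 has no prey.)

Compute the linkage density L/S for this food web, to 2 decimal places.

There are L = 28 links among S = 12 species.
L/S = 28/12 = 2.3333 ≈ 2.33.

L/S = 2.33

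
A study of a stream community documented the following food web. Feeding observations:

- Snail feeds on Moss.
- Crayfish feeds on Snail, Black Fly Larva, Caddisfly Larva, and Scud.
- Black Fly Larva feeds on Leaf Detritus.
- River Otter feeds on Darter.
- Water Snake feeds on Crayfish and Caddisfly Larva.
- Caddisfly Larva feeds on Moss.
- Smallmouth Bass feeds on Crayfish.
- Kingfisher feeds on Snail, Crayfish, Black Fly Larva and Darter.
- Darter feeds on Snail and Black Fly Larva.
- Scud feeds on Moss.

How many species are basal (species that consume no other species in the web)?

Basal species (no prey listed): Leaf Detritus, Moss.
Count: 2.

2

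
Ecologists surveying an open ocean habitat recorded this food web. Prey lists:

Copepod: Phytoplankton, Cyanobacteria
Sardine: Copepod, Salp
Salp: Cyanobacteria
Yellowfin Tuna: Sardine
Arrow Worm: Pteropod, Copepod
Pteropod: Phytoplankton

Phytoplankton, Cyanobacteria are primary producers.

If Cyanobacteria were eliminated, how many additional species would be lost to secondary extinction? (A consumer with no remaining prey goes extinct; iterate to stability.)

Remove Cyanobacteria.
Round 1: Salp (all prey gone) → extinct.
No further losses. Total secondary extinctions: 1.

1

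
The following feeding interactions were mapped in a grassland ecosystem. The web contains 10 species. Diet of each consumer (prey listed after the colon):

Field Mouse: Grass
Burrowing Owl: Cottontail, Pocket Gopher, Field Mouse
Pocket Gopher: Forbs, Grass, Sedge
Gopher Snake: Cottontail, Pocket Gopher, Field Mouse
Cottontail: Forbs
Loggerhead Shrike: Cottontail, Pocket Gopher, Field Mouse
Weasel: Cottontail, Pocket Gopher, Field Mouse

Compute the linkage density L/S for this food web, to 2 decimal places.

There are L = 17 links among S = 10 species.
L/S = 17/10 = 1.7000 ≈ 1.70.

L/S = 1.70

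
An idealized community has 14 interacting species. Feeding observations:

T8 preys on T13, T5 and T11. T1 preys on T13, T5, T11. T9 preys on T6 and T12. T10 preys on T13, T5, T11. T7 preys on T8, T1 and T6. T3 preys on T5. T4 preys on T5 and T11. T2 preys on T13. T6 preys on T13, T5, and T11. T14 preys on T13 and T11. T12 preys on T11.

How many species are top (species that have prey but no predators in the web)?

Top species (has prey, but nothing eats it): T10, T4, T3, T14, T2, T9, T7.
Count: 7.

7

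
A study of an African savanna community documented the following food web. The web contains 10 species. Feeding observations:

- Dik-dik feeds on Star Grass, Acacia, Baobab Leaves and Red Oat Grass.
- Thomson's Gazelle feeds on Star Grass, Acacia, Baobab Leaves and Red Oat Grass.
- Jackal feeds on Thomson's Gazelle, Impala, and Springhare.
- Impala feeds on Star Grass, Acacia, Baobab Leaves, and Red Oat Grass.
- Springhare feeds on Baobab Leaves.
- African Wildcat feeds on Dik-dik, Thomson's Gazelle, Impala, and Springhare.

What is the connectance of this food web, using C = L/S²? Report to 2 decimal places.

The web has S = 10 species and L = 20 feeding links.
C = L / S² = 20 / 100 = 0.2000 ≈ 0.20.

C = 0.20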